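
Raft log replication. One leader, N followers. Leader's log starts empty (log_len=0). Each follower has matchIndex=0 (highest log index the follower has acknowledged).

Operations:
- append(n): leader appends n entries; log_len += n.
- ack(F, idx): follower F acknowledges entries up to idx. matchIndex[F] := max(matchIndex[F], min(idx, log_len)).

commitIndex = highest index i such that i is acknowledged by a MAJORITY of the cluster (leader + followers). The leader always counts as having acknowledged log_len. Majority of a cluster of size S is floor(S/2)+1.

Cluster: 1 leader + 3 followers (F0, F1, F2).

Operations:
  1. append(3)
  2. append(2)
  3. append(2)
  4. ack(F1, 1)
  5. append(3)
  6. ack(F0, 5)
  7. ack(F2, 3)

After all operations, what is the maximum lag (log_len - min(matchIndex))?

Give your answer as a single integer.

Answer: 9

Derivation:
Op 1: append 3 -> log_len=3
Op 2: append 2 -> log_len=5
Op 3: append 2 -> log_len=7
Op 4: F1 acks idx 1 -> match: F0=0 F1=1 F2=0; commitIndex=0
Op 5: append 3 -> log_len=10
Op 6: F0 acks idx 5 -> match: F0=5 F1=1 F2=0; commitIndex=1
Op 7: F2 acks idx 3 -> match: F0=5 F1=1 F2=3; commitIndex=3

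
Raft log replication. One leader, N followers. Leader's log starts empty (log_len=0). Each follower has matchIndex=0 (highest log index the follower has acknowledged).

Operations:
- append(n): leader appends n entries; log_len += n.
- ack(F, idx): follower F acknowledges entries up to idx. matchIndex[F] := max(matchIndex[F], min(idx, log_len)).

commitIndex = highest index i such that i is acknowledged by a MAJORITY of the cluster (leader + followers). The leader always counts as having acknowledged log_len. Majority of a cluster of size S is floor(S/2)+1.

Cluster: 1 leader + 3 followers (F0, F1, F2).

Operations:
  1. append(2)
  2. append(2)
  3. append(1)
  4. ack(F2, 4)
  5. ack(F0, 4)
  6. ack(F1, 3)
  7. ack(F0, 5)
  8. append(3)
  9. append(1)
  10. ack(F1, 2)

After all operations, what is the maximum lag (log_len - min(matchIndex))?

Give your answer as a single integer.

Answer: 6

Derivation:
Op 1: append 2 -> log_len=2
Op 2: append 2 -> log_len=4
Op 3: append 1 -> log_len=5
Op 4: F2 acks idx 4 -> match: F0=0 F1=0 F2=4; commitIndex=0
Op 5: F0 acks idx 4 -> match: F0=4 F1=0 F2=4; commitIndex=4
Op 6: F1 acks idx 3 -> match: F0=4 F1=3 F2=4; commitIndex=4
Op 7: F0 acks idx 5 -> match: F0=5 F1=3 F2=4; commitIndex=4
Op 8: append 3 -> log_len=8
Op 9: append 1 -> log_len=9
Op 10: F1 acks idx 2 -> match: F0=5 F1=3 F2=4; commitIndex=4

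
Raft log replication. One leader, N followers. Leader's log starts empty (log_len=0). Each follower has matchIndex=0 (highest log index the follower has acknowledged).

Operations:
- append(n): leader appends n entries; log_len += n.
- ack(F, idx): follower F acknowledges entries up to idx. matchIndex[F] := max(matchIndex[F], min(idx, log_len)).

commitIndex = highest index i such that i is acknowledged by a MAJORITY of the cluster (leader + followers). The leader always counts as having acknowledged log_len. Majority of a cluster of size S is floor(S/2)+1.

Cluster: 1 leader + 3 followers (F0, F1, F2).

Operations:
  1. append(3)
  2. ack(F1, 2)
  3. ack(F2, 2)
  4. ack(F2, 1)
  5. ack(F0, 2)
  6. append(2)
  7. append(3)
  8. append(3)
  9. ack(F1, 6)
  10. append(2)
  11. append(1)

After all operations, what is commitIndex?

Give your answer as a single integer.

Answer: 2

Derivation:
Op 1: append 3 -> log_len=3
Op 2: F1 acks idx 2 -> match: F0=0 F1=2 F2=0; commitIndex=0
Op 3: F2 acks idx 2 -> match: F0=0 F1=2 F2=2; commitIndex=2
Op 4: F2 acks idx 1 -> match: F0=0 F1=2 F2=2; commitIndex=2
Op 5: F0 acks idx 2 -> match: F0=2 F1=2 F2=2; commitIndex=2
Op 6: append 2 -> log_len=5
Op 7: append 3 -> log_len=8
Op 8: append 3 -> log_len=11
Op 9: F1 acks idx 6 -> match: F0=2 F1=6 F2=2; commitIndex=2
Op 10: append 2 -> log_len=13
Op 11: append 1 -> log_len=14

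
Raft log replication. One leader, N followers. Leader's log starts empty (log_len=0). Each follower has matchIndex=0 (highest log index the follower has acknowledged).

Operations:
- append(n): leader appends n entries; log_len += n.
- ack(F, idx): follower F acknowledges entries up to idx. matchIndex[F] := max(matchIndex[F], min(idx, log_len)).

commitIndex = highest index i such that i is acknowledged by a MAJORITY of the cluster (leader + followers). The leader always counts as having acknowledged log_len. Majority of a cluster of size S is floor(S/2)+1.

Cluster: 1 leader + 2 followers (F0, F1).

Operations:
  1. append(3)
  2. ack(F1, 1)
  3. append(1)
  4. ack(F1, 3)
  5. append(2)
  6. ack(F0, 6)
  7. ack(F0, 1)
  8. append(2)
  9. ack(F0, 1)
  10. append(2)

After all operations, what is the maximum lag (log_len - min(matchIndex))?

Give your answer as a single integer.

Op 1: append 3 -> log_len=3
Op 2: F1 acks idx 1 -> match: F0=0 F1=1; commitIndex=1
Op 3: append 1 -> log_len=4
Op 4: F1 acks idx 3 -> match: F0=0 F1=3; commitIndex=3
Op 5: append 2 -> log_len=6
Op 6: F0 acks idx 6 -> match: F0=6 F1=3; commitIndex=6
Op 7: F0 acks idx 1 -> match: F0=6 F1=3; commitIndex=6
Op 8: append 2 -> log_len=8
Op 9: F0 acks idx 1 -> match: F0=6 F1=3; commitIndex=6
Op 10: append 2 -> log_len=10

Answer: 7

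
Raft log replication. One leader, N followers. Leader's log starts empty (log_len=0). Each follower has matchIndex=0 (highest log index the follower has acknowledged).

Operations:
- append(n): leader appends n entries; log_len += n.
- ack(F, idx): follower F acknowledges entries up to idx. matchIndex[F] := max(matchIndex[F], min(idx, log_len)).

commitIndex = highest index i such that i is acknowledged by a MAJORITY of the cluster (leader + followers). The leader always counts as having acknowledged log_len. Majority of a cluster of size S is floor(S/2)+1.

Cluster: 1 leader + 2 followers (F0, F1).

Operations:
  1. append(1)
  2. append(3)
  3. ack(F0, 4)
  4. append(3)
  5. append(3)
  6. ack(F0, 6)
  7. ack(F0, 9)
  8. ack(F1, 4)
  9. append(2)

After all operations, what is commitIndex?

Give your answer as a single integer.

Op 1: append 1 -> log_len=1
Op 2: append 3 -> log_len=4
Op 3: F0 acks idx 4 -> match: F0=4 F1=0; commitIndex=4
Op 4: append 3 -> log_len=7
Op 5: append 3 -> log_len=10
Op 6: F0 acks idx 6 -> match: F0=6 F1=0; commitIndex=6
Op 7: F0 acks idx 9 -> match: F0=9 F1=0; commitIndex=9
Op 8: F1 acks idx 4 -> match: F0=9 F1=4; commitIndex=9
Op 9: append 2 -> log_len=12

Answer: 9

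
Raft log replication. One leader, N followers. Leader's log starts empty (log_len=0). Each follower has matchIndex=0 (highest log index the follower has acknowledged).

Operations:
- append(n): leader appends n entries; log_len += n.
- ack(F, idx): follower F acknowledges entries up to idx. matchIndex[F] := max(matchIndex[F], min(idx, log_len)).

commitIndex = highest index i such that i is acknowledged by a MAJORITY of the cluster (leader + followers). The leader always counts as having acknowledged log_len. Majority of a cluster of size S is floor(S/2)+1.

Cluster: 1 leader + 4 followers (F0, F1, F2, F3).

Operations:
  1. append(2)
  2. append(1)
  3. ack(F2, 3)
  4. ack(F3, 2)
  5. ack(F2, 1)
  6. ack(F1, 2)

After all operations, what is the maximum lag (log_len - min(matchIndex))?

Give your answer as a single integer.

Answer: 3

Derivation:
Op 1: append 2 -> log_len=2
Op 2: append 1 -> log_len=3
Op 3: F2 acks idx 3 -> match: F0=0 F1=0 F2=3 F3=0; commitIndex=0
Op 4: F3 acks idx 2 -> match: F0=0 F1=0 F2=3 F3=2; commitIndex=2
Op 5: F2 acks idx 1 -> match: F0=0 F1=0 F2=3 F3=2; commitIndex=2
Op 6: F1 acks idx 2 -> match: F0=0 F1=2 F2=3 F3=2; commitIndex=2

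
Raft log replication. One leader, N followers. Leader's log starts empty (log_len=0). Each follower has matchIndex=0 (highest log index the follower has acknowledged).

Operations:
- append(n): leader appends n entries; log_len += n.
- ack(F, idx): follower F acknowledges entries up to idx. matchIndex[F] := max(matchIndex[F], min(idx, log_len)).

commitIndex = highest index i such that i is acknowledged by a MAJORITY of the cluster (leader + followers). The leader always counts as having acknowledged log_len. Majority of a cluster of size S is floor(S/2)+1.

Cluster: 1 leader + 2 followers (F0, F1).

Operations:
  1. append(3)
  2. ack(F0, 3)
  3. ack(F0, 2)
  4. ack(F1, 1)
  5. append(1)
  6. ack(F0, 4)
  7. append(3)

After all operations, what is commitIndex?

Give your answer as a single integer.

Op 1: append 3 -> log_len=3
Op 2: F0 acks idx 3 -> match: F0=3 F1=0; commitIndex=3
Op 3: F0 acks idx 2 -> match: F0=3 F1=0; commitIndex=3
Op 4: F1 acks idx 1 -> match: F0=3 F1=1; commitIndex=3
Op 5: append 1 -> log_len=4
Op 6: F0 acks idx 4 -> match: F0=4 F1=1; commitIndex=4
Op 7: append 3 -> log_len=7

Answer: 4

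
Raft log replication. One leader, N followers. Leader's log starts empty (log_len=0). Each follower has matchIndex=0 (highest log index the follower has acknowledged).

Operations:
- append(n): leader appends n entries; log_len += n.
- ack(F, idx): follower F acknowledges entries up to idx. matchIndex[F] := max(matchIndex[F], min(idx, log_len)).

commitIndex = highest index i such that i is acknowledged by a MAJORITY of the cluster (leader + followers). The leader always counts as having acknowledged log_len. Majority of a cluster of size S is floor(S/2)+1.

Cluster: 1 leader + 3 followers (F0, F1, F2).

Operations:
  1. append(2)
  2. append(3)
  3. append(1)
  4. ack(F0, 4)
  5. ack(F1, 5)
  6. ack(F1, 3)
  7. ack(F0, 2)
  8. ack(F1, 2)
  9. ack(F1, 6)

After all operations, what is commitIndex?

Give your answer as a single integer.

Op 1: append 2 -> log_len=2
Op 2: append 3 -> log_len=5
Op 3: append 1 -> log_len=6
Op 4: F0 acks idx 4 -> match: F0=4 F1=0 F2=0; commitIndex=0
Op 5: F1 acks idx 5 -> match: F0=4 F1=5 F2=0; commitIndex=4
Op 6: F1 acks idx 3 -> match: F0=4 F1=5 F2=0; commitIndex=4
Op 7: F0 acks idx 2 -> match: F0=4 F1=5 F2=0; commitIndex=4
Op 8: F1 acks idx 2 -> match: F0=4 F1=5 F2=0; commitIndex=4
Op 9: F1 acks idx 6 -> match: F0=4 F1=6 F2=0; commitIndex=4

Answer: 4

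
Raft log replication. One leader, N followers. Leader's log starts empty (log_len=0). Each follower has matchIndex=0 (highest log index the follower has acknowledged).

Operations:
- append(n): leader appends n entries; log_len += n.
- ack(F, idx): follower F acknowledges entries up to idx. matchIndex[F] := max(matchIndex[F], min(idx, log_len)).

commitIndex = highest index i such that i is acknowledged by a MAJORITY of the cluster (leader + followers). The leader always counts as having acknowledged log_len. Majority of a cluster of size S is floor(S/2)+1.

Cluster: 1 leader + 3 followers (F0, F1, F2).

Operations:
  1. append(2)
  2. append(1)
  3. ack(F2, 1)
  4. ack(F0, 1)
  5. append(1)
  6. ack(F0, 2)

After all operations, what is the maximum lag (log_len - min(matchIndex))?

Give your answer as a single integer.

Answer: 4

Derivation:
Op 1: append 2 -> log_len=2
Op 2: append 1 -> log_len=3
Op 3: F2 acks idx 1 -> match: F0=0 F1=0 F2=1; commitIndex=0
Op 4: F0 acks idx 1 -> match: F0=1 F1=0 F2=1; commitIndex=1
Op 5: append 1 -> log_len=4
Op 6: F0 acks idx 2 -> match: F0=2 F1=0 F2=1; commitIndex=1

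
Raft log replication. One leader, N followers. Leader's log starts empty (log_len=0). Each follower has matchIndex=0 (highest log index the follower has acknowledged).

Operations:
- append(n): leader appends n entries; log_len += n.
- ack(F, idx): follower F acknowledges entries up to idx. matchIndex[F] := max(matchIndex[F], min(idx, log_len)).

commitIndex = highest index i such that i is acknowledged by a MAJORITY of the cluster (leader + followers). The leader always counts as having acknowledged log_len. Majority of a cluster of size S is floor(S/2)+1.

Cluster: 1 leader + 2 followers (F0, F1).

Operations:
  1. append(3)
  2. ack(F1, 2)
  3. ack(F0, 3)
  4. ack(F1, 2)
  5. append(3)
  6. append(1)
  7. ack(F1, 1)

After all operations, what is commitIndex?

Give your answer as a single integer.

Op 1: append 3 -> log_len=3
Op 2: F1 acks idx 2 -> match: F0=0 F1=2; commitIndex=2
Op 3: F0 acks idx 3 -> match: F0=3 F1=2; commitIndex=3
Op 4: F1 acks idx 2 -> match: F0=3 F1=2; commitIndex=3
Op 5: append 3 -> log_len=6
Op 6: append 1 -> log_len=7
Op 7: F1 acks idx 1 -> match: F0=3 F1=2; commitIndex=3

Answer: 3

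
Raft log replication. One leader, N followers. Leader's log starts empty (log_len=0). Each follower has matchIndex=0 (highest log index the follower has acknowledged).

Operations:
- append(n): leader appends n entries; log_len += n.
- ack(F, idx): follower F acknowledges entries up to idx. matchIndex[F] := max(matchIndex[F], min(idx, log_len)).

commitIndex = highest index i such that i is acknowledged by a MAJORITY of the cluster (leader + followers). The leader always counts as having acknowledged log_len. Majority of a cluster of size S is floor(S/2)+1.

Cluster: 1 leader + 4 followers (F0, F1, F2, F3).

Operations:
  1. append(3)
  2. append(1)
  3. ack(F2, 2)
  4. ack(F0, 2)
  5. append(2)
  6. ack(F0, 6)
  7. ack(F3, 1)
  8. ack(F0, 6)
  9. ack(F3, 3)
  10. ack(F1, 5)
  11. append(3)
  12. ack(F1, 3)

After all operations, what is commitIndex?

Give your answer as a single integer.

Answer: 5

Derivation:
Op 1: append 3 -> log_len=3
Op 2: append 1 -> log_len=4
Op 3: F2 acks idx 2 -> match: F0=0 F1=0 F2=2 F3=0; commitIndex=0
Op 4: F0 acks idx 2 -> match: F0=2 F1=0 F2=2 F3=0; commitIndex=2
Op 5: append 2 -> log_len=6
Op 6: F0 acks idx 6 -> match: F0=6 F1=0 F2=2 F3=0; commitIndex=2
Op 7: F3 acks idx 1 -> match: F0=6 F1=0 F2=2 F3=1; commitIndex=2
Op 8: F0 acks idx 6 -> match: F0=6 F1=0 F2=2 F3=1; commitIndex=2
Op 9: F3 acks idx 3 -> match: F0=6 F1=0 F2=2 F3=3; commitIndex=3
Op 10: F1 acks idx 5 -> match: F0=6 F1=5 F2=2 F3=3; commitIndex=5
Op 11: append 3 -> log_len=9
Op 12: F1 acks idx 3 -> match: F0=6 F1=5 F2=2 F3=3; commitIndex=5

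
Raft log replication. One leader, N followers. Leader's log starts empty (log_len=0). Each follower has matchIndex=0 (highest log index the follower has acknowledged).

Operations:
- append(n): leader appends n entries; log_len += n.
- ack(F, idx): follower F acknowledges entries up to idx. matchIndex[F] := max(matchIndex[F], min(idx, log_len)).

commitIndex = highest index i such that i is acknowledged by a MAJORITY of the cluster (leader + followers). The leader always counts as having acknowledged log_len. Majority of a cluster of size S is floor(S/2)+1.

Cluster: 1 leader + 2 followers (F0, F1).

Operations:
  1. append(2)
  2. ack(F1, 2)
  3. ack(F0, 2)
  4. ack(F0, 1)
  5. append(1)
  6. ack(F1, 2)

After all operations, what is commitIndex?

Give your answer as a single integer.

Answer: 2

Derivation:
Op 1: append 2 -> log_len=2
Op 2: F1 acks idx 2 -> match: F0=0 F1=2; commitIndex=2
Op 3: F0 acks idx 2 -> match: F0=2 F1=2; commitIndex=2
Op 4: F0 acks idx 1 -> match: F0=2 F1=2; commitIndex=2
Op 5: append 1 -> log_len=3
Op 6: F1 acks idx 2 -> match: F0=2 F1=2; commitIndex=2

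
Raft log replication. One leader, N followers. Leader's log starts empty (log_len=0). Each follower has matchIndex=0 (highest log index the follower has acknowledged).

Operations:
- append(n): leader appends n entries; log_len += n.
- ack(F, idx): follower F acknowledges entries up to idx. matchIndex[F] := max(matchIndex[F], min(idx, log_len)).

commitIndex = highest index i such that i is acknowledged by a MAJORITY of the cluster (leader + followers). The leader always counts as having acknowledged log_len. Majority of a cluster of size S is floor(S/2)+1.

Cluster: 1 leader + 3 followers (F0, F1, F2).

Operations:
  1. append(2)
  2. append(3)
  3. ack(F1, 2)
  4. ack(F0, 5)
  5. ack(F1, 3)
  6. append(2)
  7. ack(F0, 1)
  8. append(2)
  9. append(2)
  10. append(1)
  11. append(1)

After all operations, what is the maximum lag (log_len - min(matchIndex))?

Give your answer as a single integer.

Op 1: append 2 -> log_len=2
Op 2: append 3 -> log_len=5
Op 3: F1 acks idx 2 -> match: F0=0 F1=2 F2=0; commitIndex=0
Op 4: F0 acks idx 5 -> match: F0=5 F1=2 F2=0; commitIndex=2
Op 5: F1 acks idx 3 -> match: F0=5 F1=3 F2=0; commitIndex=3
Op 6: append 2 -> log_len=7
Op 7: F0 acks idx 1 -> match: F0=5 F1=3 F2=0; commitIndex=3
Op 8: append 2 -> log_len=9
Op 9: append 2 -> log_len=11
Op 10: append 1 -> log_len=12
Op 11: append 1 -> log_len=13

Answer: 13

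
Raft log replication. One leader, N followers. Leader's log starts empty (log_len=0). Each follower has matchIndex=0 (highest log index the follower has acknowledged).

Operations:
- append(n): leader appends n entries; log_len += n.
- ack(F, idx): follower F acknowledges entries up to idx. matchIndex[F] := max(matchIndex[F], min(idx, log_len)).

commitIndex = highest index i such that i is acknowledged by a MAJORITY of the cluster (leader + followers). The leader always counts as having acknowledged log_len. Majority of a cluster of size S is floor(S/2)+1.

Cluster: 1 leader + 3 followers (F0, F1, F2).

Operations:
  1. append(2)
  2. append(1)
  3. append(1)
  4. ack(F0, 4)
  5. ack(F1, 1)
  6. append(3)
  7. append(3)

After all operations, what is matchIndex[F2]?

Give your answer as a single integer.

Answer: 0

Derivation:
Op 1: append 2 -> log_len=2
Op 2: append 1 -> log_len=3
Op 3: append 1 -> log_len=4
Op 4: F0 acks idx 4 -> match: F0=4 F1=0 F2=0; commitIndex=0
Op 5: F1 acks idx 1 -> match: F0=4 F1=1 F2=0; commitIndex=1
Op 6: append 3 -> log_len=7
Op 7: append 3 -> log_len=10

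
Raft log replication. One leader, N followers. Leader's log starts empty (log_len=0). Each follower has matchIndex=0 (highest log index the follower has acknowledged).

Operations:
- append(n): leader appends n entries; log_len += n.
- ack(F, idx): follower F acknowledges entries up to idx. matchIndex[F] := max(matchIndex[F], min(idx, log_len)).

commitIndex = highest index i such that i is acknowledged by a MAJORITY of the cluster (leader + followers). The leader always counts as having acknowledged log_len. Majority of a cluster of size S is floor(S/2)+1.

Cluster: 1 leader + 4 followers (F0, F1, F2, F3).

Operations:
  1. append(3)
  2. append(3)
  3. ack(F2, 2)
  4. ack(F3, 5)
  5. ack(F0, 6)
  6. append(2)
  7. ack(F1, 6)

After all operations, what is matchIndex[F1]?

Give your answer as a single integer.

Answer: 6

Derivation:
Op 1: append 3 -> log_len=3
Op 2: append 3 -> log_len=6
Op 3: F2 acks idx 2 -> match: F0=0 F1=0 F2=2 F3=0; commitIndex=0
Op 4: F3 acks idx 5 -> match: F0=0 F1=0 F2=2 F3=5; commitIndex=2
Op 5: F0 acks idx 6 -> match: F0=6 F1=0 F2=2 F3=5; commitIndex=5
Op 6: append 2 -> log_len=8
Op 7: F1 acks idx 6 -> match: F0=6 F1=6 F2=2 F3=5; commitIndex=6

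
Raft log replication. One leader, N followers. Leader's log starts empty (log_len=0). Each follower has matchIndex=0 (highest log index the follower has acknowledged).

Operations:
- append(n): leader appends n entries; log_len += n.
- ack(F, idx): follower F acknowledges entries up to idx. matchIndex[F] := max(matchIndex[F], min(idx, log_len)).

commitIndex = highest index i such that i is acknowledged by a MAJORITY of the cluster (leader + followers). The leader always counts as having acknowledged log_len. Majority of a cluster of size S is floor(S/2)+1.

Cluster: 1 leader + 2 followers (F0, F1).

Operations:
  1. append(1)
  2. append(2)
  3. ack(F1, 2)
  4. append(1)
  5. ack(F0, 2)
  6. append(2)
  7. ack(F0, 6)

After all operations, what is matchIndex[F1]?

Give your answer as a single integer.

Answer: 2

Derivation:
Op 1: append 1 -> log_len=1
Op 2: append 2 -> log_len=3
Op 3: F1 acks idx 2 -> match: F0=0 F1=2; commitIndex=2
Op 4: append 1 -> log_len=4
Op 5: F0 acks idx 2 -> match: F0=2 F1=2; commitIndex=2
Op 6: append 2 -> log_len=6
Op 7: F0 acks idx 6 -> match: F0=6 F1=2; commitIndex=6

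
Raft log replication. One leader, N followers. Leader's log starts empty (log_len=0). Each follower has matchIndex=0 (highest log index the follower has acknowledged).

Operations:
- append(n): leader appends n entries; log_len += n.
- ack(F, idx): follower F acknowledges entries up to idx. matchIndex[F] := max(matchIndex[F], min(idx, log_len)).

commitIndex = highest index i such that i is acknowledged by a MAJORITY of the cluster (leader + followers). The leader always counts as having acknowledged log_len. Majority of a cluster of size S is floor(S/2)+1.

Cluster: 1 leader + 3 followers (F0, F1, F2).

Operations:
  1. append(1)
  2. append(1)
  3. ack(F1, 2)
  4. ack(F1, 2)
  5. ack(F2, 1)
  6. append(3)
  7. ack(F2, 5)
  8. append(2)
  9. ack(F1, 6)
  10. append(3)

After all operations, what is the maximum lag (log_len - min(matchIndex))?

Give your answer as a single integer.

Answer: 10

Derivation:
Op 1: append 1 -> log_len=1
Op 2: append 1 -> log_len=2
Op 3: F1 acks idx 2 -> match: F0=0 F1=2 F2=0; commitIndex=0
Op 4: F1 acks idx 2 -> match: F0=0 F1=2 F2=0; commitIndex=0
Op 5: F2 acks idx 1 -> match: F0=0 F1=2 F2=1; commitIndex=1
Op 6: append 3 -> log_len=5
Op 7: F2 acks idx 5 -> match: F0=0 F1=2 F2=5; commitIndex=2
Op 8: append 2 -> log_len=7
Op 9: F1 acks idx 6 -> match: F0=0 F1=6 F2=5; commitIndex=5
Op 10: append 3 -> log_len=10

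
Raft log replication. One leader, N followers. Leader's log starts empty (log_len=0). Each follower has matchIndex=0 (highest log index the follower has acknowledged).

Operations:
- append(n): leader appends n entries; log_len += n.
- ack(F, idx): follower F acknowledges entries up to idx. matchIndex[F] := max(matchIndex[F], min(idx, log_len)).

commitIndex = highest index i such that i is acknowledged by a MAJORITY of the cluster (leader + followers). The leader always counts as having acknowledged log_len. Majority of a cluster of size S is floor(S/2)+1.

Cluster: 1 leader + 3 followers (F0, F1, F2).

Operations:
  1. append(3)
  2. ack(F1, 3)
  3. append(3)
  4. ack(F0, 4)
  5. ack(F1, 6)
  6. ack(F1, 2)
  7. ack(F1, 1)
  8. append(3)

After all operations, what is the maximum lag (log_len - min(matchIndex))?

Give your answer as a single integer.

Answer: 9

Derivation:
Op 1: append 3 -> log_len=3
Op 2: F1 acks idx 3 -> match: F0=0 F1=3 F2=0; commitIndex=0
Op 3: append 3 -> log_len=6
Op 4: F0 acks idx 4 -> match: F0=4 F1=3 F2=0; commitIndex=3
Op 5: F1 acks idx 6 -> match: F0=4 F1=6 F2=0; commitIndex=4
Op 6: F1 acks idx 2 -> match: F0=4 F1=6 F2=0; commitIndex=4
Op 7: F1 acks idx 1 -> match: F0=4 F1=6 F2=0; commitIndex=4
Op 8: append 3 -> log_len=9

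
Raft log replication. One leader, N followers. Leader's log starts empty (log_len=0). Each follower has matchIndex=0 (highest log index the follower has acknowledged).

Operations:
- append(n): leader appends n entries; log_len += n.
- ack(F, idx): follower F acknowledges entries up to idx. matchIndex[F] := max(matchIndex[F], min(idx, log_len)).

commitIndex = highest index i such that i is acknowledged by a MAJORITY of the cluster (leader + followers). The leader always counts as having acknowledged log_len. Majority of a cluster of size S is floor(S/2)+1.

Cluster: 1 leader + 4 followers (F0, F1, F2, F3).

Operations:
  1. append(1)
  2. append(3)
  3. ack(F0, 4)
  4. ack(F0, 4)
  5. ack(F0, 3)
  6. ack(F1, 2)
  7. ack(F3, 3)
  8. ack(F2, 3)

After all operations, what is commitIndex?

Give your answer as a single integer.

Answer: 3

Derivation:
Op 1: append 1 -> log_len=1
Op 2: append 3 -> log_len=4
Op 3: F0 acks idx 4 -> match: F0=4 F1=0 F2=0 F3=0; commitIndex=0
Op 4: F0 acks idx 4 -> match: F0=4 F1=0 F2=0 F3=0; commitIndex=0
Op 5: F0 acks idx 3 -> match: F0=4 F1=0 F2=0 F3=0; commitIndex=0
Op 6: F1 acks idx 2 -> match: F0=4 F1=2 F2=0 F3=0; commitIndex=2
Op 7: F3 acks idx 3 -> match: F0=4 F1=2 F2=0 F3=3; commitIndex=3
Op 8: F2 acks idx 3 -> match: F0=4 F1=2 F2=3 F3=3; commitIndex=3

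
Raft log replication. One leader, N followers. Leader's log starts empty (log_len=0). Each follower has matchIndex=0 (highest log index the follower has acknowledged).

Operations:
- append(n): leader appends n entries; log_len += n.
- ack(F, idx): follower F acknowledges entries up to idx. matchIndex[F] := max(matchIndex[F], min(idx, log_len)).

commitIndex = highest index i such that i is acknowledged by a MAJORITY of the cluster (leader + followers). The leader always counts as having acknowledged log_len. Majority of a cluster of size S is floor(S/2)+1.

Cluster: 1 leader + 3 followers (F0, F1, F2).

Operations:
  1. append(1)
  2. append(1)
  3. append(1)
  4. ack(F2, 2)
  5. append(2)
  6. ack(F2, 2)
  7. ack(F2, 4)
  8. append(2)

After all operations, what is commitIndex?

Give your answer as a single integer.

Op 1: append 1 -> log_len=1
Op 2: append 1 -> log_len=2
Op 3: append 1 -> log_len=3
Op 4: F2 acks idx 2 -> match: F0=0 F1=0 F2=2; commitIndex=0
Op 5: append 2 -> log_len=5
Op 6: F2 acks idx 2 -> match: F0=0 F1=0 F2=2; commitIndex=0
Op 7: F2 acks idx 4 -> match: F0=0 F1=0 F2=4; commitIndex=0
Op 8: append 2 -> log_len=7

Answer: 0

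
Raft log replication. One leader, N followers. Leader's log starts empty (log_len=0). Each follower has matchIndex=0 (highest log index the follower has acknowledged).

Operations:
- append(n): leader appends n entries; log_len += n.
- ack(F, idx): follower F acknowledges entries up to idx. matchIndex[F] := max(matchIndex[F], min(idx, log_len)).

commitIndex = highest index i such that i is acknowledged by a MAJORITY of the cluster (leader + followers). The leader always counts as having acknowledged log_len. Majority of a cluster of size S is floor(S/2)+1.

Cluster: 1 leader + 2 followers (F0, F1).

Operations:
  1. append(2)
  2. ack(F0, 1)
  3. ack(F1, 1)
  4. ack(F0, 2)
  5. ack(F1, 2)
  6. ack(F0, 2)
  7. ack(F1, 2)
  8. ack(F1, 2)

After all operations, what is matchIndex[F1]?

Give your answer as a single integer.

Op 1: append 2 -> log_len=2
Op 2: F0 acks idx 1 -> match: F0=1 F1=0; commitIndex=1
Op 3: F1 acks idx 1 -> match: F0=1 F1=1; commitIndex=1
Op 4: F0 acks idx 2 -> match: F0=2 F1=1; commitIndex=2
Op 5: F1 acks idx 2 -> match: F0=2 F1=2; commitIndex=2
Op 6: F0 acks idx 2 -> match: F0=2 F1=2; commitIndex=2
Op 7: F1 acks idx 2 -> match: F0=2 F1=2; commitIndex=2
Op 8: F1 acks idx 2 -> match: F0=2 F1=2; commitIndex=2

Answer: 2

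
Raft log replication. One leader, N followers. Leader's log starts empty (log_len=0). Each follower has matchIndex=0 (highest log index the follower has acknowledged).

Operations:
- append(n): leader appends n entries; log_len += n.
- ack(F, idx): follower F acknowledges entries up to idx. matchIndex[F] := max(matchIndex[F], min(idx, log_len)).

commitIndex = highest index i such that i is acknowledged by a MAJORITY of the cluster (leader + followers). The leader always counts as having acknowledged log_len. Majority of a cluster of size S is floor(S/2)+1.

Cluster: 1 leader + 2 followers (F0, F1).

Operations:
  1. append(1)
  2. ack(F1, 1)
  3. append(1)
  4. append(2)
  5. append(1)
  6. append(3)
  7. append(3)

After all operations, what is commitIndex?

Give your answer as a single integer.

Op 1: append 1 -> log_len=1
Op 2: F1 acks idx 1 -> match: F0=0 F1=1; commitIndex=1
Op 3: append 1 -> log_len=2
Op 4: append 2 -> log_len=4
Op 5: append 1 -> log_len=5
Op 6: append 3 -> log_len=8
Op 7: append 3 -> log_len=11

Answer: 1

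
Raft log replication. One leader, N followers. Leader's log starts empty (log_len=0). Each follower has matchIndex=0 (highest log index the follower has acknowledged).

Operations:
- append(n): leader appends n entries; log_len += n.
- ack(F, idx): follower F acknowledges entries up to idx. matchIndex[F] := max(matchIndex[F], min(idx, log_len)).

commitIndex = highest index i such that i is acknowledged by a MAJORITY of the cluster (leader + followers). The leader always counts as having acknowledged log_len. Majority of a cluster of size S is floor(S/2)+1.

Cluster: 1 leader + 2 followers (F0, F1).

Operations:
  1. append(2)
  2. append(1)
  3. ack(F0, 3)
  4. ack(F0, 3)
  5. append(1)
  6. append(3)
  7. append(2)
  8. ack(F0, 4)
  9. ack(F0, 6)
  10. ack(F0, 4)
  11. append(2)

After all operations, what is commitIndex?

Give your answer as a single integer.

Op 1: append 2 -> log_len=2
Op 2: append 1 -> log_len=3
Op 3: F0 acks idx 3 -> match: F0=3 F1=0; commitIndex=3
Op 4: F0 acks idx 3 -> match: F0=3 F1=0; commitIndex=3
Op 5: append 1 -> log_len=4
Op 6: append 3 -> log_len=7
Op 7: append 2 -> log_len=9
Op 8: F0 acks idx 4 -> match: F0=4 F1=0; commitIndex=4
Op 9: F0 acks idx 6 -> match: F0=6 F1=0; commitIndex=6
Op 10: F0 acks idx 4 -> match: F0=6 F1=0; commitIndex=6
Op 11: append 2 -> log_len=11

Answer: 6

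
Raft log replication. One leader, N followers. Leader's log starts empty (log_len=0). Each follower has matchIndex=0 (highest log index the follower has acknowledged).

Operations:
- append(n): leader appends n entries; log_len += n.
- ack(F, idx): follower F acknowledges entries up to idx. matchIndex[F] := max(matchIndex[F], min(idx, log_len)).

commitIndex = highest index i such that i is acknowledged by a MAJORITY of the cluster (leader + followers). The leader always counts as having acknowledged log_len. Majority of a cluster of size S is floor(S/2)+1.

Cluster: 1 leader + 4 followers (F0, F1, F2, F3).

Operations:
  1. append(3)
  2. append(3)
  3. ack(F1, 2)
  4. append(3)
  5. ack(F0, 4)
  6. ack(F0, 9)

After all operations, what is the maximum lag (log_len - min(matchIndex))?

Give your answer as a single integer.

Op 1: append 3 -> log_len=3
Op 2: append 3 -> log_len=6
Op 3: F1 acks idx 2 -> match: F0=0 F1=2 F2=0 F3=0; commitIndex=0
Op 4: append 3 -> log_len=9
Op 5: F0 acks idx 4 -> match: F0=4 F1=2 F2=0 F3=0; commitIndex=2
Op 6: F0 acks idx 9 -> match: F0=9 F1=2 F2=0 F3=0; commitIndex=2

Answer: 9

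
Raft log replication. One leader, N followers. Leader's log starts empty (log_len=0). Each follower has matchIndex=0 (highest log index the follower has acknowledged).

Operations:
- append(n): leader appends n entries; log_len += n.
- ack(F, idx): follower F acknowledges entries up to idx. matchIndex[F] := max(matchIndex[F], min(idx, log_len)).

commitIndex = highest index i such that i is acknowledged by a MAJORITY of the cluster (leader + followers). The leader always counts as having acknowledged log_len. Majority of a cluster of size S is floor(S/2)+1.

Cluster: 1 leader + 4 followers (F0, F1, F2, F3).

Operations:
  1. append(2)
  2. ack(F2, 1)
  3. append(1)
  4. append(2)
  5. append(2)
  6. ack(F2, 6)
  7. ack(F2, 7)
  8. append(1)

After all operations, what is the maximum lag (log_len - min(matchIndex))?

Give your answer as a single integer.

Answer: 8

Derivation:
Op 1: append 2 -> log_len=2
Op 2: F2 acks idx 1 -> match: F0=0 F1=0 F2=1 F3=0; commitIndex=0
Op 3: append 1 -> log_len=3
Op 4: append 2 -> log_len=5
Op 5: append 2 -> log_len=7
Op 6: F2 acks idx 6 -> match: F0=0 F1=0 F2=6 F3=0; commitIndex=0
Op 7: F2 acks idx 7 -> match: F0=0 F1=0 F2=7 F3=0; commitIndex=0
Op 8: append 1 -> log_len=8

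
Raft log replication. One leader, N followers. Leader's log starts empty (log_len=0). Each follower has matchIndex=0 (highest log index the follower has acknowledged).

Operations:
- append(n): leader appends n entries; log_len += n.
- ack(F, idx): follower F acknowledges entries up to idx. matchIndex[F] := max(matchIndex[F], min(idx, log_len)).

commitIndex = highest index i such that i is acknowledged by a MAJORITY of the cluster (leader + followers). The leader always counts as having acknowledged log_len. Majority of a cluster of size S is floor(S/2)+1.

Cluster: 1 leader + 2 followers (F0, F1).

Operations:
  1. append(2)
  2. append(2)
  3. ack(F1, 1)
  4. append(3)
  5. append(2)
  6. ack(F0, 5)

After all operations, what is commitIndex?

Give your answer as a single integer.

Op 1: append 2 -> log_len=2
Op 2: append 2 -> log_len=4
Op 3: F1 acks idx 1 -> match: F0=0 F1=1; commitIndex=1
Op 4: append 3 -> log_len=7
Op 5: append 2 -> log_len=9
Op 6: F0 acks idx 5 -> match: F0=5 F1=1; commitIndex=5

Answer: 5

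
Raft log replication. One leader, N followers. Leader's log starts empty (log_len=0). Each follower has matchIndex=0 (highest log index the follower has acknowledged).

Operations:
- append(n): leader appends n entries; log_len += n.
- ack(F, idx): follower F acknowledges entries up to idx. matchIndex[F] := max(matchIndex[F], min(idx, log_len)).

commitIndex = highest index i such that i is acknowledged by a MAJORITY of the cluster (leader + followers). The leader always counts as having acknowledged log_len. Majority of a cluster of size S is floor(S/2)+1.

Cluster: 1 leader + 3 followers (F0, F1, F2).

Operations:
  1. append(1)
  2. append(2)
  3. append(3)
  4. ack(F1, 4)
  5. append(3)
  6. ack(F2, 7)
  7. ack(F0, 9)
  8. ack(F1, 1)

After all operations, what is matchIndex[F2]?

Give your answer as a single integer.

Op 1: append 1 -> log_len=1
Op 2: append 2 -> log_len=3
Op 3: append 3 -> log_len=6
Op 4: F1 acks idx 4 -> match: F0=0 F1=4 F2=0; commitIndex=0
Op 5: append 3 -> log_len=9
Op 6: F2 acks idx 7 -> match: F0=0 F1=4 F2=7; commitIndex=4
Op 7: F0 acks idx 9 -> match: F0=9 F1=4 F2=7; commitIndex=7
Op 8: F1 acks idx 1 -> match: F0=9 F1=4 F2=7; commitIndex=7

Answer: 7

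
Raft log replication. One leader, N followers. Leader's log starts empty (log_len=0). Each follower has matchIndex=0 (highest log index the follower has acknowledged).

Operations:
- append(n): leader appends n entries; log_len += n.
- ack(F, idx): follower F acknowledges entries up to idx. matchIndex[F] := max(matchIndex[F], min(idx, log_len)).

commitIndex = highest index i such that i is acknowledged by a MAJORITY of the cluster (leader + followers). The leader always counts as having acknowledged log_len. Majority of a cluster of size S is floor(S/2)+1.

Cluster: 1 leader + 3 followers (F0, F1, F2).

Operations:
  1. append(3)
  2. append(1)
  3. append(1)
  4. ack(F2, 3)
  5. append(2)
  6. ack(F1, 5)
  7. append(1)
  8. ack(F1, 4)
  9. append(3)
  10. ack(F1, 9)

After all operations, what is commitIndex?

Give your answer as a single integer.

Answer: 3

Derivation:
Op 1: append 3 -> log_len=3
Op 2: append 1 -> log_len=4
Op 3: append 1 -> log_len=5
Op 4: F2 acks idx 3 -> match: F0=0 F1=0 F2=3; commitIndex=0
Op 5: append 2 -> log_len=7
Op 6: F1 acks idx 5 -> match: F0=0 F1=5 F2=3; commitIndex=3
Op 7: append 1 -> log_len=8
Op 8: F1 acks idx 4 -> match: F0=0 F1=5 F2=3; commitIndex=3
Op 9: append 3 -> log_len=11
Op 10: F1 acks idx 9 -> match: F0=0 F1=9 F2=3; commitIndex=3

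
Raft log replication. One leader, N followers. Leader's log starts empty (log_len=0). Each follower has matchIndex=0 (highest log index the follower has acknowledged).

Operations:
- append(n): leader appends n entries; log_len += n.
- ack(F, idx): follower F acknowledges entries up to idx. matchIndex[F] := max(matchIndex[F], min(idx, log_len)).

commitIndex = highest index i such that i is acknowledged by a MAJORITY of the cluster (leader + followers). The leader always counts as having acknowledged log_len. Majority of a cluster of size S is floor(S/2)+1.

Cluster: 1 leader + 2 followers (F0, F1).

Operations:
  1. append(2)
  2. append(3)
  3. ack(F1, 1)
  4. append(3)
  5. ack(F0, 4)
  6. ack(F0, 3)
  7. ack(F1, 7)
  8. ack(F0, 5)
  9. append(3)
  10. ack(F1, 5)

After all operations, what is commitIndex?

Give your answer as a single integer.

Op 1: append 2 -> log_len=2
Op 2: append 3 -> log_len=5
Op 3: F1 acks idx 1 -> match: F0=0 F1=1; commitIndex=1
Op 4: append 3 -> log_len=8
Op 5: F0 acks idx 4 -> match: F0=4 F1=1; commitIndex=4
Op 6: F0 acks idx 3 -> match: F0=4 F1=1; commitIndex=4
Op 7: F1 acks idx 7 -> match: F0=4 F1=7; commitIndex=7
Op 8: F0 acks idx 5 -> match: F0=5 F1=7; commitIndex=7
Op 9: append 3 -> log_len=11
Op 10: F1 acks idx 5 -> match: F0=5 F1=7; commitIndex=7

Answer: 7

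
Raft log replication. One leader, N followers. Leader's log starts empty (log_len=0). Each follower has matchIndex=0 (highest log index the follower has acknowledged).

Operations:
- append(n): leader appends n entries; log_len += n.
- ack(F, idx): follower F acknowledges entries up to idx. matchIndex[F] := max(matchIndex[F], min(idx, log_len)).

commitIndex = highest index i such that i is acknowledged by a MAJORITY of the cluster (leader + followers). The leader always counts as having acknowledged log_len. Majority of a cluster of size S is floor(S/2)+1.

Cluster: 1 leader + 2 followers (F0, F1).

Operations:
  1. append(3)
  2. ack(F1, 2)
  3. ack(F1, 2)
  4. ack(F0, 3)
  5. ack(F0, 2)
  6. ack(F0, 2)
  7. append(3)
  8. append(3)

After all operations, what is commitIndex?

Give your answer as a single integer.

Op 1: append 3 -> log_len=3
Op 2: F1 acks idx 2 -> match: F0=0 F1=2; commitIndex=2
Op 3: F1 acks idx 2 -> match: F0=0 F1=2; commitIndex=2
Op 4: F0 acks idx 3 -> match: F0=3 F1=2; commitIndex=3
Op 5: F0 acks idx 2 -> match: F0=3 F1=2; commitIndex=3
Op 6: F0 acks idx 2 -> match: F0=3 F1=2; commitIndex=3
Op 7: append 3 -> log_len=6
Op 8: append 3 -> log_len=9

Answer: 3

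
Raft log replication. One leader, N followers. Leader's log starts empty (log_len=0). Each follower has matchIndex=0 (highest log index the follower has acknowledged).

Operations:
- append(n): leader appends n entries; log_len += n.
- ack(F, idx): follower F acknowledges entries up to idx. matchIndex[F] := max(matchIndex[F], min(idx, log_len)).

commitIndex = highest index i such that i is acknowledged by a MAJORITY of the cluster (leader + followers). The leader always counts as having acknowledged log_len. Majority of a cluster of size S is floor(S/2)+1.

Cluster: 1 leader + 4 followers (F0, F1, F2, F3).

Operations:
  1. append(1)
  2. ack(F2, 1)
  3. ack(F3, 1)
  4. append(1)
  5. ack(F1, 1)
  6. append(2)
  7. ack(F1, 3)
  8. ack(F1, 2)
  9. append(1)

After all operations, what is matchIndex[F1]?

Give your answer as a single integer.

Op 1: append 1 -> log_len=1
Op 2: F2 acks idx 1 -> match: F0=0 F1=0 F2=1 F3=0; commitIndex=0
Op 3: F3 acks idx 1 -> match: F0=0 F1=0 F2=1 F3=1; commitIndex=1
Op 4: append 1 -> log_len=2
Op 5: F1 acks idx 1 -> match: F0=0 F1=1 F2=1 F3=1; commitIndex=1
Op 6: append 2 -> log_len=4
Op 7: F1 acks idx 3 -> match: F0=0 F1=3 F2=1 F3=1; commitIndex=1
Op 8: F1 acks idx 2 -> match: F0=0 F1=3 F2=1 F3=1; commitIndex=1
Op 9: append 1 -> log_len=5

Answer: 3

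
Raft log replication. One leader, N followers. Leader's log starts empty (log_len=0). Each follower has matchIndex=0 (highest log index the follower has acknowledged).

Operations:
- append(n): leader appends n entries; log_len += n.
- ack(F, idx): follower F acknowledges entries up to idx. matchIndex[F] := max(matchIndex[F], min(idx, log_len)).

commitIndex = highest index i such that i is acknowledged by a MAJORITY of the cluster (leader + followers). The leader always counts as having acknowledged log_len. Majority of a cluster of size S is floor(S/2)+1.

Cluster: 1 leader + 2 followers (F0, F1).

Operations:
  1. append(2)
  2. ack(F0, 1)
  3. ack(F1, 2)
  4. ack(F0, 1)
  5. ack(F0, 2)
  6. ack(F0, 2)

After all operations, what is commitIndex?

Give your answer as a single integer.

Op 1: append 2 -> log_len=2
Op 2: F0 acks idx 1 -> match: F0=1 F1=0; commitIndex=1
Op 3: F1 acks idx 2 -> match: F0=1 F1=2; commitIndex=2
Op 4: F0 acks idx 1 -> match: F0=1 F1=2; commitIndex=2
Op 5: F0 acks idx 2 -> match: F0=2 F1=2; commitIndex=2
Op 6: F0 acks idx 2 -> match: F0=2 F1=2; commitIndex=2

Answer: 2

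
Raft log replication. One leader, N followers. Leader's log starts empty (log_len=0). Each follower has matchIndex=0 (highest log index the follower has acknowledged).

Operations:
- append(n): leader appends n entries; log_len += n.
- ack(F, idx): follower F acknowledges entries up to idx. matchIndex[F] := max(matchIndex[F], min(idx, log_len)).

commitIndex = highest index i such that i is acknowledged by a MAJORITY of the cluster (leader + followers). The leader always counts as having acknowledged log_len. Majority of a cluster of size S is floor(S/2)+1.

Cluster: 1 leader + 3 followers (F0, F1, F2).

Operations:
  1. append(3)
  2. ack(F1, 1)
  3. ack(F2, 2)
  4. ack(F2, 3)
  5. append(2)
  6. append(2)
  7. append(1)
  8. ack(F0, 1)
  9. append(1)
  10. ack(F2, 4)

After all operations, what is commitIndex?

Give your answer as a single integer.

Answer: 1

Derivation:
Op 1: append 3 -> log_len=3
Op 2: F1 acks idx 1 -> match: F0=0 F1=1 F2=0; commitIndex=0
Op 3: F2 acks idx 2 -> match: F0=0 F1=1 F2=2; commitIndex=1
Op 4: F2 acks idx 3 -> match: F0=0 F1=1 F2=3; commitIndex=1
Op 5: append 2 -> log_len=5
Op 6: append 2 -> log_len=7
Op 7: append 1 -> log_len=8
Op 8: F0 acks idx 1 -> match: F0=1 F1=1 F2=3; commitIndex=1
Op 9: append 1 -> log_len=9
Op 10: F2 acks idx 4 -> match: F0=1 F1=1 F2=4; commitIndex=1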